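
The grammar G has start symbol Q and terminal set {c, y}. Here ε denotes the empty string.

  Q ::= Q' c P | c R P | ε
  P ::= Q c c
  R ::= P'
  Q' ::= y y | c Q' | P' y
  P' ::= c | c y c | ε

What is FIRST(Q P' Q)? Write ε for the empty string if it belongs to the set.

{ε, c, y}

FIRST(P'): from P'::=c we get {c}; from P'::=c y c we get {c}; from P'::=ε we get {ε}. So FIRST(P') = {ε, c}.
FIRST(R): from R::=P' we get {ε, c}. So FIRST(R) = {ε, c}.
FIRST(Q'): from Q'::=y y we get {y}; from Q'::=c Q' we get {c}; from Q'::=P' y we get {c, y}. So FIRST(Q') = {c, y}.
FIRST(Q): from Q::=Q' c P we get {c, y}; from Q::=c R P we get {c}; from Q::=ε we get {ε}. So FIRST(Q) = {ε, c, y}.
FIRST(P): from P::=Q c c we get {c, y}. So FIRST(P) = {c, y}.
FIRST(Q P' Q): take FIRST of each symbol in turn, carrying on past any symbol whose FIRST contains ε; result {ε, c, y}.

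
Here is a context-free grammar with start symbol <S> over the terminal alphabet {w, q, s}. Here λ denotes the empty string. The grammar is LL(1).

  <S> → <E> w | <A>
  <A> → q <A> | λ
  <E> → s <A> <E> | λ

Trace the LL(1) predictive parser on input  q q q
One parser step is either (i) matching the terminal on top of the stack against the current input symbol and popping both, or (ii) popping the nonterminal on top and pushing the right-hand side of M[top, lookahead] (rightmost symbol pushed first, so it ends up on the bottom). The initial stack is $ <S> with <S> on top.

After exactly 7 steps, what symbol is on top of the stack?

<A>

step 1: stack=$ <S>  input=q q q $  — expand <S> → <A>
step 2: stack=$ <A>  input=q q q $  — expand <A> → q <A>
step 3: stack=$ <A> q  input=q q q $  — match q
step 4: stack=$ <A>  input=q q $  — expand <A> → q <A>
step 5: stack=$ <A> q  input=q q $  — match q
step 6: stack=$ <A>  input=q $  — expand <A> → q <A>
step 7: stack=$ <A> q  input=q $  — match q
Stack after step 7: $ <A> (top = <A>).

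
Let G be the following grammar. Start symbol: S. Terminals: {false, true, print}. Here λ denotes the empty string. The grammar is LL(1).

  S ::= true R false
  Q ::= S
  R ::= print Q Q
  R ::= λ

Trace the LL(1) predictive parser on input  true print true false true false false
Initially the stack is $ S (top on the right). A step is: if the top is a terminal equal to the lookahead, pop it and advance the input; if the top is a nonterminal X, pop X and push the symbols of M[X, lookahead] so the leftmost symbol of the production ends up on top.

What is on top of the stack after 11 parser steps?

true

      Stack                   Input                                     Action
   1  $ S                     true print true false true false false $  expand S ::= true R false
   2  $ false R true          true print true false true false false $  match true
   3  $ false R               print true false true false false $       expand R ::= print Q Q
   4  $ false Q Q print       print true false true false false $       match print
   5  $ false Q Q             true false true false false $             expand Q ::= S
   6  $ false Q S             true false true false false $             expand S ::= true R false
   7  $ false Q false R true  true false true false false $             match true
   8  $ false Q false R       false true false false $                  expand R ::= λ
   9  $ false Q false         false true false false $                  match false
  10  $ false Q               true false false $                        expand Q ::= S
  11  $ false S               true false false $                        expand S ::= true R false
Stack after step 11: $ false false R true (top = true).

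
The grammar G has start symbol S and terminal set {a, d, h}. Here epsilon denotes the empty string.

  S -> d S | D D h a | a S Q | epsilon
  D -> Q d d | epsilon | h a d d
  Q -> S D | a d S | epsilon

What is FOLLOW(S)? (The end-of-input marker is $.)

{$, a, d, h}

FIRST(S) = {epsilon, a, d, h}  (via D D h a)
FIRST(D) = {epsilon, a, d, h}  (via Q d d)
FIRST(Q) = {epsilon, a, d, h}  (via S D)
FOLLOW(S) includes $ since S is the start symbol.
FOLLOW(S): in S->d S, the suffix after S is empty (adds nothing new); in S->a S Q, S is followed by Q with FIRST {epsilon, a, d, h}; in S->a S Q, the suffix after S is nullable (adds nothing new); in Q->S D, S is followed by D with FIRST {epsilon, a, d, h}; in Q->S D, the suffix after S is nullable, so FOLLOW(S) ⊇ FOLLOW(Q) = {$, a, d, h}; in Q->a d S, the suffix after S is empty, so FOLLOW(S) ⊇ FOLLOW(Q) = {$, a, d, h}. Thus FOLLOW(S) = {$, a, d, h}.
FOLLOW(Q): in S->a S Q, the suffix after Q is empty, so FOLLOW(Q) ⊇ FOLLOW(S) = {$, a, d, h}; in D->Q d d, Q is followed by d d with FIRST {d}. Thus FOLLOW(Q) = {$, a, d, h}.
FOLLOW(D): in S->D D h a (occurrence 1), D is followed by D h a with FIRST {a, d, h}; in S->D D h a (occurrence 2), D is followed by h a with FIRST {h}; in Q->S D, the suffix after D is empty, so FOLLOW(D) ⊇ FOLLOW(Q) = {$, a, d, h}. Thus FOLLOW(D) = {$, a, d, h}.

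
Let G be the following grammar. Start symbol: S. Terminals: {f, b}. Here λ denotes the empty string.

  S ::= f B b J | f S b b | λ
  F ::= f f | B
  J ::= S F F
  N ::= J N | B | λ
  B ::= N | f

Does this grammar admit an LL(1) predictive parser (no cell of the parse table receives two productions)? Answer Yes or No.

FIRST(S) = {λ, f}
FIRST(F) = {λ, f}
FIRST(J) = {λ, f}
FIRST(N) = {λ, f}
FIRST(B) = {λ, f}
FOLLOW(S) = {$, b, f}
FOLLOW(F) = {$, b, f}
FOLLOW(J) = {$, b, f}
FOLLOW(N) = {$, b, f}
FOLLOW(B) = {$, b, f}
Cell M[B, f] receives both B ::= N and B ::= f — the grammar is not LL(1).

No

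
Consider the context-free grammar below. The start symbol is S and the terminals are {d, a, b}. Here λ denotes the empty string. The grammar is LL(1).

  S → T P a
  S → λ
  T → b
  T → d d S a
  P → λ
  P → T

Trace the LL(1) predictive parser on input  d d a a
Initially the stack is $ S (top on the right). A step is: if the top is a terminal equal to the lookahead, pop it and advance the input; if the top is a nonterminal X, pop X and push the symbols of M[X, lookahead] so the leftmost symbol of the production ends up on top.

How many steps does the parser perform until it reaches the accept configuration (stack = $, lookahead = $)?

8

step 1: stack=$ S  input=d d a a $  — expand S → T P a
step 2: stack=$ a P T  input=d d a a $  — expand T → d d S a
step 3: stack=$ a P a S d d  input=d d a a $  — match d
step 4: stack=$ a P a S d  input=d a a $  — match d
step 5: stack=$ a P a S  input=a a $  — expand S → λ
step 6: stack=$ a P a  input=a a $  — match a
step 7: stack=$ a P  input=a $  — expand P → λ
step 8: stack=$ a  input=a $  — match a
Accept reached after 8 steps.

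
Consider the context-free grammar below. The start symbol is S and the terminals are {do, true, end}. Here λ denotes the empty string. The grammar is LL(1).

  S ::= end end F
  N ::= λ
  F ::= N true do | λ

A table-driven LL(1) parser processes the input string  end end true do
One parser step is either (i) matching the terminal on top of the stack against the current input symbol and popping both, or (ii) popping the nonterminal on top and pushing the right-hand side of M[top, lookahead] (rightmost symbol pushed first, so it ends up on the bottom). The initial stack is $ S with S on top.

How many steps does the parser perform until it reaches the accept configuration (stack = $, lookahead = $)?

     Stack        Input              Action
  1  $ S          end end true do $  expand S ::= end end F
  2  $ F end end  end end true do $  match end
  3  $ F end      end true do $      match end
  4  $ F          true do $          expand F ::= N true do
  5  $ do true N  true do $          expand N ::= λ
  6  $ do true    true do $          match true
  7  $ do         do $               match do
Accept reached after 7 steps.

7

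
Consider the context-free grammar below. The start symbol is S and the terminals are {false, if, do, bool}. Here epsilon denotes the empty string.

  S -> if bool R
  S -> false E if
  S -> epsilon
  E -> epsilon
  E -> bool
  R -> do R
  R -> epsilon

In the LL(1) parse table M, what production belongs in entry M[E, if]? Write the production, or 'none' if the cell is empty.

E -> epsilon

FIRST(S) = {epsilon, false, if}
FIRST(E) = {epsilon, bool}
FIRST(R) = {epsilon, do}
FOLLOW(S) includes $ since S is the start symbol.
FOLLOW(E): in S->false E if, E is followed by if with FIRST {if}. Thus FOLLOW(E) = {if}.
For E -> epsilon: FIRST(epsilon) = {epsilon}, so it goes in M[E, t] for t ∈ {}; since epsilon ∈ FIRST, also for every t ∈ FOLLOW(E) = {if}.
For E -> bool: FIRST(bool) = {bool}, so it goes in M[E, t] for t ∈ {bool}.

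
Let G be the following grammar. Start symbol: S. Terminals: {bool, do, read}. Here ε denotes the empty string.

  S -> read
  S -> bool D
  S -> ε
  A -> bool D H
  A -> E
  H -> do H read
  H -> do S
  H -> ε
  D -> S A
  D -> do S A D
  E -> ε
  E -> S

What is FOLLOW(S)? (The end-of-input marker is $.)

FIRST(S): from S->read we get {read}; from S->bool D we get {bool}; from S->ε we get {ε}. So FIRST(S) = {ε, bool, read}.
FIRST(H): from H->do H read we get {do}; from H->do S we get {do}; from H->ε we get {ε}. So FIRST(H) = {ε, do}.
FIRST(E): from E->ε we get {ε}; from E->S we get {ε, bool, read}. So FIRST(E) = {ε, bool, read}.
FIRST(A): from A->bool D H we get {bool}; from A->E we get {ε, bool, read}. So FIRST(A) = {ε, bool, read}.
FIRST(D): from D->S A we get {ε, bool, read}; from D->do S A D we get {do}. So FIRST(D) = {ε, bool, do, read}.
FOLLOW(S) includes $ since S is the start symbol.
FOLLOW(S): in H->do S, the suffix after S is empty, so FOLLOW(S) ⊇ FOLLOW(H) = {$, bool, do, read}; in D->S A, S is followed by A with FIRST {ε, bool, read}; in D->S A, the suffix after S is nullable, so FOLLOW(S) ⊇ FOLLOW(D) = {$, bool, do, read}; in D->do S A D, S is followed by A D with FIRST {ε, bool, do, read}; in D->do S A D, the suffix after S is nullable, so FOLLOW(S) ⊇ FOLLOW(D) = {$, bool, do, read}; in E->S, the suffix after S is empty, so FOLLOW(S) ⊇ FOLLOW(E) = {$, bool, do, read}. Thus FOLLOW(S) = {$, bool, do, read}.
FOLLOW(A): in D->S A, the suffix after A is empty, so FOLLOW(A) ⊇ FOLLOW(D) = {$, bool, do, read}; in D->do S A D, A is followed by D with FIRST {ε, bool, do, read}; in D->do S A D, the suffix after A is nullable, so FOLLOW(A) ⊇ FOLLOW(D) = {$, bool, do, read}. Thus FOLLOW(A) = {$, bool, do, read}.
FOLLOW(H): in A->bool D H, the suffix after H is empty, so FOLLOW(H) ⊇ FOLLOW(A) = {$, bool, do, read}; in H->do H read, H is followed by read with FIRST {read}. Thus FOLLOW(H) = {$, bool, do, read}.
FOLLOW(D): in S->bool D, the suffix after D is empty, so FOLLOW(D) ⊇ FOLLOW(S) = {$, bool, do, read}; in A->bool D H, D is followed by H with FIRST {ε, do}; in A->bool D H, the suffix after D is nullable, so FOLLOW(D) ⊇ FOLLOW(A) = {$, bool, do, read}; in D->do S A D, the suffix after D is empty (adds nothing new). Thus FOLLOW(D) = {$, bool, do, read}.
FOLLOW(E): in A->E, the suffix after E is empty, so FOLLOW(E) ⊇ FOLLOW(A) = {$, bool, do, read}. Thus FOLLOW(E) = {$, bool, do, read}.

{$, bool, do, read}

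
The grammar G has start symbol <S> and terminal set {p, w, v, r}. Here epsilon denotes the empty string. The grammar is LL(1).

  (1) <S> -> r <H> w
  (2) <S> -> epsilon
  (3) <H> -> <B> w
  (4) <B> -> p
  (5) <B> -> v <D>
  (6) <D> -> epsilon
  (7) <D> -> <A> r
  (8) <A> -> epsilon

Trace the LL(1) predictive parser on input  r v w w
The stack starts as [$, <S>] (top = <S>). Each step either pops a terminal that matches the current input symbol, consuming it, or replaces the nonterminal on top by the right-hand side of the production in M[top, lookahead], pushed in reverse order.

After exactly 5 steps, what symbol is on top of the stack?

step 1: stack=$ <S>  input=r v w w $  — expand <S> -> r <H> w
step 2: stack=$ w <H> r  input=r v w w $  — match r
step 3: stack=$ w <H>  input=v w w $  — expand <H> -> <B> w
step 4: stack=$ w w <B>  input=v w w $  — expand <B> -> v <D>
step 5: stack=$ w w <D> v  input=v w w $  — match v
Stack after step 5: $ w w <D> (top = <D>).

<D>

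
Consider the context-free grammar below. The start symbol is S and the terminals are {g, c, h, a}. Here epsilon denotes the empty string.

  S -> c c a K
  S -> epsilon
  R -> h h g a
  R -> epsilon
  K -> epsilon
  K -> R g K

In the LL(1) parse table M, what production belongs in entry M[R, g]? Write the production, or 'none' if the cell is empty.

FIRST(S): from S->c c a K we get {c}; from S->epsilon we get {epsilon}. So FIRST(S) = {epsilon, c}.
FIRST(R): from R->h h g a we get {h}; from R->epsilon we get {epsilon}. So FIRST(R) = {epsilon, h}.
FIRST(K): from K->epsilon we get {epsilon}; from K->R g K we get {g, h}. So FIRST(K) = {epsilon, g, h}.
FOLLOW(S) includes $ since S is the start symbol.
FOLLOW(R): in K->R g K, R is followed by g K with FIRST {g}. Thus FOLLOW(R) = {g}.
For R -> h h g a: FIRST(h h g a) = {h}, so it goes in M[R, t] for t ∈ {h}.
For R -> epsilon: FIRST(epsilon) = {epsilon}, so it goes in M[R, t] for t ∈ {}; since epsilon ∈ FIRST, also for every t ∈ FOLLOW(R) = {g}.

R -> epsilon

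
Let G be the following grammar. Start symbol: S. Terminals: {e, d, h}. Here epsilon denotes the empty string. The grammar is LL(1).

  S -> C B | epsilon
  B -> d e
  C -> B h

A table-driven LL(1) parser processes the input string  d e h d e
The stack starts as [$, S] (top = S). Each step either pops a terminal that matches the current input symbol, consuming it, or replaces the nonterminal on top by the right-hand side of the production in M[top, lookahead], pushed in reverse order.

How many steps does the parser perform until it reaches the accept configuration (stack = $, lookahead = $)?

step 1: stack=$ S  input=d e h d e $  — expand S -> C B
step 2: stack=$ B C  input=d e h d e $  — expand C -> B h
step 3: stack=$ B h B  input=d e h d e $  — expand B -> d e
step 4: stack=$ B h e d  input=d e h d e $  — match d
step 5: stack=$ B h e  input=e h d e $  — match e
step 6: stack=$ B h  input=h d e $  — match h
step 7: stack=$ B  input=d e $  — expand B -> d e
step 8: stack=$ e d  input=d e $  — match d
step 9: stack=$ e  input=e $  — match e
Accept reached after 9 steps.

9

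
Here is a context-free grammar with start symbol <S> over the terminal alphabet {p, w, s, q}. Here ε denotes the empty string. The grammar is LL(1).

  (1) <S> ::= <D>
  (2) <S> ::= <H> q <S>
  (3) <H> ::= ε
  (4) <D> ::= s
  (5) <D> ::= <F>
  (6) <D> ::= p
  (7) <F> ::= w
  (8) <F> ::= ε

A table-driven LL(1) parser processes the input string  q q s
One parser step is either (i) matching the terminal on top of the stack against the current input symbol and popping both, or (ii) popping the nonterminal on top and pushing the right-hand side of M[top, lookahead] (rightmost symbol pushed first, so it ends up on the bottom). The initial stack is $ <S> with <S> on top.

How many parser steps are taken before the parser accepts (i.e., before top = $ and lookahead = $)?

     Stack        Input    Action
  1  $ <S>        q q s $  expand <S> ::= <H> q <S>
  2  $ <S> q <H>  q q s $  expand <H> ::= ε
  3  $ <S> q      q q s $  match q
  4  $ <S>        q s $    expand <S> ::= <H> q <S>
  5  $ <S> q <H>  q s $    expand <H> ::= ε
  6  $ <S> q      q s $    match q
  7  $ <S>        s $      expand <S> ::= <D>
  8  $ <D>        s $      expand <D> ::= s
  9  $ s          s $      match s
Accept reached after 9 steps.

9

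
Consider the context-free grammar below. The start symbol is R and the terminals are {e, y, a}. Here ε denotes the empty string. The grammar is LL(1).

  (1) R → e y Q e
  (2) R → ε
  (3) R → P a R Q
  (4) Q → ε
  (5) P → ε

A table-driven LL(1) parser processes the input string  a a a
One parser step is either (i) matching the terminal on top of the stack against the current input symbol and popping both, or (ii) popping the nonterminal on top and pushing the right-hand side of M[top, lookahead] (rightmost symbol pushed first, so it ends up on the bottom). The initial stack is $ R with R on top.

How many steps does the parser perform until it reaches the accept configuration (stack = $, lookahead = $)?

13

step 1: stack=$ R  input=a a a $  — expand R → P a R Q
step 2: stack=$ Q R a P  input=a a a $  — expand P → ε
step 3: stack=$ Q R a  input=a a a $  — match a
step 4: stack=$ Q R  input=a a $  — expand R → P a R Q
step 5: stack=$ Q Q R a P  input=a a $  — expand P → ε
step 6: stack=$ Q Q R a  input=a a $  — match a
step 7: stack=$ Q Q R  input=a $  — expand R → P a R Q
step 8: stack=$ Q Q Q R a P  input=a $  — expand P → ε
step 9: stack=$ Q Q Q R a  input=a $  — match a
step 10: stack=$ Q Q Q R  input=$  — expand R → ε
step 11: stack=$ Q Q Q  input=$  — expand Q → ε
step 12: stack=$ Q Q  input=$  — expand Q → ε
step 13: stack=$ Q  input=$  — expand Q → ε
Accept reached after 13 steps.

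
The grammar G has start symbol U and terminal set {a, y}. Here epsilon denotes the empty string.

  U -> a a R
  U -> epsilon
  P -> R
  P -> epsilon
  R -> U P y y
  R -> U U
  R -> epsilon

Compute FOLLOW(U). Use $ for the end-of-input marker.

{$, a, y}

FIRST(U): from U->a a R we get {a}; from U->epsilon we get {epsilon}. So FIRST(U) = {epsilon, a}.
FIRST(P): from P->R we get {epsilon, a, y}; from P->epsilon we get {epsilon}. So FIRST(P) = {epsilon, a, y}.
FIRST(R): from R->U P y y we get {a, y}; from R->U U we get {epsilon, a}; from R->epsilon we get {epsilon}. So FIRST(R) = {epsilon, a, y}.
FOLLOW(U) includes $ since U is the start symbol.
FOLLOW(P): in R->U P y y, P is followed by y y with FIRST {y}. Thus FOLLOW(P) = {y}.
FOLLOW(U): in R->U P y y, U is followed by P y y with FIRST {a, y}; in R->U U (occurrence 1), U is followed by U with FIRST {epsilon, a}; in R->U U (occurrence 1), the suffix after U is nullable, so FOLLOW(U) ⊇ FOLLOW(R) = {$, a, y}; in R->U U (occurrence 2), the suffix after U is empty, so FOLLOW(U) ⊇ FOLLOW(R) = {$, a, y}. Thus FOLLOW(U) = {$, a, y}.
FOLLOW(R): in U->a a R, the suffix after R is empty, so FOLLOW(R) ⊇ FOLLOW(U) = {$, a, y}; in P->R, the suffix after R is empty, so FOLLOW(R) ⊇ FOLLOW(P) = {y}. Thus FOLLOW(R) = {$, a, y}.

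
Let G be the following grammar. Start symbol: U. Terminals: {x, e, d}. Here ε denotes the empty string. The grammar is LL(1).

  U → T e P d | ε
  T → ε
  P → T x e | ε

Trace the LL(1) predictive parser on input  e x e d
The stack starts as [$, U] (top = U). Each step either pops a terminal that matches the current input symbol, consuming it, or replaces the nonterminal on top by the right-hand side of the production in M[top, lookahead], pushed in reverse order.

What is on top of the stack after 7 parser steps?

step 1: stack=$ U  input=e x e d $  — expand U → T e P d
step 2: stack=$ d P e T  input=e x e d $  — expand T → ε
step 3: stack=$ d P e  input=e x e d $  — match e
step 4: stack=$ d P  input=x e d $  — expand P → T x e
step 5: stack=$ d e x T  input=x e d $  — expand T → ε
step 6: stack=$ d e x  input=x e d $  — match x
step 7: stack=$ d e  input=e d $  — match e
Stack after step 7: $ d (top = d).

d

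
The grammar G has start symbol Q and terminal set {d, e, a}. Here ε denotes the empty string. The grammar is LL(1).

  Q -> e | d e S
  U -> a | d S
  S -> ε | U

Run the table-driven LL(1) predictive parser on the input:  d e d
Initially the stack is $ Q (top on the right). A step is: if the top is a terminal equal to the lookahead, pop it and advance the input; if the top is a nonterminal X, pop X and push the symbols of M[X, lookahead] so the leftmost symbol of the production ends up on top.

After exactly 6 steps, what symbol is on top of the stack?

step 1: stack=$ Q  input=d e d $  — expand Q -> d e S
step 2: stack=$ S e d  input=d e d $  — match d
step 3: stack=$ S e  input=e d $  — match e
step 4: stack=$ S  input=d $  — expand S -> U
step 5: stack=$ U  input=d $  — expand U -> d S
step 6: stack=$ S d  input=d $  — match d
Stack after step 6: $ S (top = S).

S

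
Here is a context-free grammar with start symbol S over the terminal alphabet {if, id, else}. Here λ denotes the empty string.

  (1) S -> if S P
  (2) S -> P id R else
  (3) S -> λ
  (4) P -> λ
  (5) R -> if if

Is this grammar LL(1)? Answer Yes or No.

FIRST(S) = {λ, id, if}
FIRST(P) = {λ}
FIRST(R) = {if}
FOLLOW(S) = {$}
FOLLOW(P) = {$, id}
FOLLOW(R) = {else}
Each cell of M receives at most one production.

Yes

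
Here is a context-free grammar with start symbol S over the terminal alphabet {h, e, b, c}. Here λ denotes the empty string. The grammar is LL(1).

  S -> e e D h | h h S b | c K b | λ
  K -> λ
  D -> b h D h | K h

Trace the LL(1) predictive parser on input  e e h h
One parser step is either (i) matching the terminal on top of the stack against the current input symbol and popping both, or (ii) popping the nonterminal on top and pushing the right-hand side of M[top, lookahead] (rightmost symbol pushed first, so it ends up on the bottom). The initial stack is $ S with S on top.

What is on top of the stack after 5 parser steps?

step 1: stack=$ S  input=e e h h $  — expand S -> e e D h
step 2: stack=$ h D e e  input=e e h h $  — match e
step 3: stack=$ h D e  input=e h h $  — match e
step 4: stack=$ h D  input=h h $  — expand D -> K h
step 5: stack=$ h h K  input=h h $  — expand K -> λ
Stack after step 5: $ h h (top = h).

h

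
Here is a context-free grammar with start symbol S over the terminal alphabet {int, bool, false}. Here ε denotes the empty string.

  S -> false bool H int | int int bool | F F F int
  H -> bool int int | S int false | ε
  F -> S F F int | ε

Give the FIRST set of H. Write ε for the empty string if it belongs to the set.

FIRST(S) = {false, int}  (via F F F int)
FIRST(H) = {ε, bool, false, int}  (via S int false)
FIRST(F) = {ε, false, int}  (via S F F int)

{ε, bool, false, int}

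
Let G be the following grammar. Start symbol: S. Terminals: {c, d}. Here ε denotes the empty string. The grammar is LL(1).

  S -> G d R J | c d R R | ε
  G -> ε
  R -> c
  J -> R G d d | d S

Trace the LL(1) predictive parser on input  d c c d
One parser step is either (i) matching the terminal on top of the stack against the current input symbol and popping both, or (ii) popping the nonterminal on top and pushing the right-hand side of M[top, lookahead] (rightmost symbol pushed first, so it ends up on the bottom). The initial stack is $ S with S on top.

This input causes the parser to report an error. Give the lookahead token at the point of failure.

$

step 1: stack=$ S  input=d c c d $  — expand S -> G d R J
step 2: stack=$ J R d G  input=d c c d $  — expand G -> ε
step 3: stack=$ J R d  input=d c c d $  — match d
step 4: stack=$ J R  input=c c d $  — expand R -> c
step 5: stack=$ J c  input=c c d $  — match c
step 6: stack=$ J  input=c d $  — expand J -> R G d d
step 7: stack=$ d d G R  input=c d $  — expand R -> c
step 8: stack=$ d d G c  input=c d $  — match c
step 9: stack=$ d d G  input=d $  — expand G -> ε
step 10: stack=$ d d  input=d $  — match d
step 11: stack=$ d  input=$  — error: top is terminal d but lookahead is $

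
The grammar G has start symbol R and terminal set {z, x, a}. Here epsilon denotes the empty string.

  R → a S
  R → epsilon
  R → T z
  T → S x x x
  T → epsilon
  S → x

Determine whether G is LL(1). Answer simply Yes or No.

Yes

FIRST(R) = {epsilon, a, x, z}
FIRST(T) = {epsilon, x}
FIRST(S) = {x}
FOLLOW(R) = {$}
FOLLOW(T) = {z}
FOLLOW(S) = {$, x}
Each cell of M receives at most one production.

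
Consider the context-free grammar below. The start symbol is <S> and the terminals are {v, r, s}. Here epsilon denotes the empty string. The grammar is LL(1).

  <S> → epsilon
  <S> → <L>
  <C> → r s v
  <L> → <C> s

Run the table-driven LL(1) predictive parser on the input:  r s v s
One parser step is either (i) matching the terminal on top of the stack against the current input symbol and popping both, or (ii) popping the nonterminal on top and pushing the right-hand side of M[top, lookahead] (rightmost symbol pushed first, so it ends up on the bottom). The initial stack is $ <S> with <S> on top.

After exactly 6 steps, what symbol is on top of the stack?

step 1: stack=$ <S>  input=r s v s $  — expand <S> → <L>
step 2: stack=$ <L>  input=r s v s $  — expand <L> → <C> s
step 3: stack=$ s <C>  input=r s v s $  — expand <C> → r s v
step 4: stack=$ s v s r  input=r s v s $  — match r
step 5: stack=$ s v s  input=s v s $  — match s
step 6: stack=$ s v  input=v s $  — match v
Stack after step 6: $ s (top = s).

s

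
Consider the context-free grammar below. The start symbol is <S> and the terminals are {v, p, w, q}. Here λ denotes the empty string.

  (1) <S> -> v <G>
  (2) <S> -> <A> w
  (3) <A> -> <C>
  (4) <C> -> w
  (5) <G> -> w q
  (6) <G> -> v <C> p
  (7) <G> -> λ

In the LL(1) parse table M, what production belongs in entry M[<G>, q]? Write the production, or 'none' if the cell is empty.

none

FIRST(<C>): from <C>->w we get {w}. So FIRST(<C>) = {w}.
FIRST(<G>): from <G>->w q we get {w}; from <G>->v <C> p we get {v}; from <G>->λ we get {λ}. So FIRST(<G>) = {λ, v, w}.
FIRST(<A>): from <A>-><C> we get {w}. So FIRST(<A>) = {w}.
FIRST(<S>): from <S>->v <G> we get {v}; from <S>-><A> w we get {w}. So FIRST(<S>) = {v, w}.
FOLLOW(<S>) includes $ since <S> is the start symbol.
FOLLOW(<S>): <S> appears on no right-hand side. Thus FOLLOW(<S>) = {$}.
FOLLOW(<G>): in <S>->v <G>, the suffix after <G> is empty, so FOLLOW(<G>) ⊇ FOLLOW(<S>) = {$}. Thus FOLLOW(<G>) = {$}.
For <G> -> w q: FIRST(w q) = {w}, so it goes in M[<G>, t] for t ∈ {w}.
For <G> -> v <C> p: FIRST(v <C> p) = {v}, so it goes in M[<G>, t] for t ∈ {v}.
For <G> -> λ: FIRST(λ) = {λ}, so it goes in M[<G>, t] for t ∈ {}; since λ ∈ FIRST, also for every t ∈ FOLLOW(<G>) = {$}.
None of these place a production in M[<G>, q].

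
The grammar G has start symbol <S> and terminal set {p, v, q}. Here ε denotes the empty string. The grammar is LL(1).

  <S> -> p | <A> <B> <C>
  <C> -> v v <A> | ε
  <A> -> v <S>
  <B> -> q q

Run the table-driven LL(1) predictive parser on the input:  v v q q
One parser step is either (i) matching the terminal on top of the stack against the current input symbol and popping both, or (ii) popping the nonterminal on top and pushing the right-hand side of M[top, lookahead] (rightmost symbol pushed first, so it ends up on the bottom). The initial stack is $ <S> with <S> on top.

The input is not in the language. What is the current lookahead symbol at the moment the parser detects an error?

q

step 1: stack=$ <S>  input=v v q q $  — expand <S> -> <A> <B> <C>
step 2: stack=$ <C> <B> <A>  input=v v q q $  — expand <A> -> v <S>
step 3: stack=$ <C> <B> <S> v  input=v v q q $  — match v
step 4: stack=$ <C> <B> <S>  input=v q q $  — expand <S> -> <A> <B> <C>
step 5: stack=$ <C> <B> <C> <B> <A>  input=v q q $  — expand <A> -> v <S>
step 6: stack=$ <C> <B> <C> <B> <S> v  input=v q q $  — match v
step 7: stack=$ <C> <B> <C> <B> <S>  input=q q $  — error: M[<S>, q] is empty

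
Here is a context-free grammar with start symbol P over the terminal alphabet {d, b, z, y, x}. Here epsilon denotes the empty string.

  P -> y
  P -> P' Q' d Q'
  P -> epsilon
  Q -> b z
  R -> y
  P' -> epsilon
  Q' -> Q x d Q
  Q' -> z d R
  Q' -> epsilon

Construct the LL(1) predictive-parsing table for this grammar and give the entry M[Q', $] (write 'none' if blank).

Q' -> epsilon

FIRST(Q) = {b}
FIRST(R) = {y}
FIRST(P') = {epsilon}
FIRST(Q') = {epsilon, b, z}  (via Q x d Q)
FIRST(P) = {epsilon, b, d, y, z}  (via P' Q' d Q')
FOLLOW(P) includes $ since P is the start symbol.
FOLLOW(P): P appears on no right-hand side. Thus FOLLOW(P) = {$}.
FOLLOW(Q'): in P->P' Q' d Q' (occurrence 1), Q' is followed by d Q' with FIRST {d}; in P->P' Q' d Q' (occurrence 2), the suffix after Q' is empty, so FOLLOW(Q') ⊇ FOLLOW(P) = {$}. Thus FOLLOW(Q') = {$, d}.
For Q' -> Q x d Q: FIRST(Q x d Q) = {b}, so it goes in M[Q', t] for t ∈ {b}.
For Q' -> z d R: FIRST(z d R) = {z}, so it goes in M[Q', t] for t ∈ {z}.
For Q' -> epsilon: FIRST(epsilon) = {epsilon}, so it goes in M[Q', t] for t ∈ {}; since epsilon ∈ FIRST, also for every t ∈ FOLLOW(Q') = {$, d}.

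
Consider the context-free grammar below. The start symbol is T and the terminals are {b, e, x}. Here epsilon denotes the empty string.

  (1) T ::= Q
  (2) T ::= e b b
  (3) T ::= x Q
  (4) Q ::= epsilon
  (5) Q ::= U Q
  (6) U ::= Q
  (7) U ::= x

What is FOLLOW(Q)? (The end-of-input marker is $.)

FIRST(T): from T::=Q we get {epsilon, x}; from T::=e b b we get {e}; from T::=x Q we get {x}. So FIRST(T) = {epsilon, e, x}.
FIRST(Q): from Q::=epsilon we get {epsilon}; from Q::=U Q we get {epsilon, x}. So FIRST(Q) = {epsilon, x}.
FIRST(U): from U::=Q we get {epsilon, x}; from U::=x we get {x}. So FIRST(U) = {epsilon, x}.
FOLLOW(T) includes $ since T is the start symbol.
FOLLOW(T): T appears on no right-hand side. Thus FOLLOW(T) = {$}.
FOLLOW(Q): in T::=Q, the suffix after Q is empty, so FOLLOW(Q) ⊇ FOLLOW(T) = {$}; in T::=x Q, the suffix after Q is empty, so FOLLOW(Q) ⊇ FOLLOW(T) = {$}; in Q::=U Q, the suffix after Q is empty (adds nothing new); in U::=Q, the suffix after Q is empty, so FOLLOW(Q) ⊇ FOLLOW(U) = {$, x}. Thus FOLLOW(Q) = {$, x}.
FOLLOW(U): in Q::=U Q, U is followed by Q with FIRST {epsilon, x}; in Q::=U Q, the suffix after U is nullable, so FOLLOW(U) ⊇ FOLLOW(Q) = {$, x}. Thus FOLLOW(U) = {$, x}.

{$, x}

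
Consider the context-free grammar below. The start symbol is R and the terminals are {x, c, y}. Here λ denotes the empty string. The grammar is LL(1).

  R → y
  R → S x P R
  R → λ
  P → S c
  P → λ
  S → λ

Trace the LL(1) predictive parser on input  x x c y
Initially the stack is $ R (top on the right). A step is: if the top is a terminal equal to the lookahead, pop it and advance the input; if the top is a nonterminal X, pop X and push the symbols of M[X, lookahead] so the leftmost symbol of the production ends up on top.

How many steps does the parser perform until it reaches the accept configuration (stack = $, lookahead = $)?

step 1: stack=$ R  input=x x c y $  — expand R → S x P R
step 2: stack=$ R P x S  input=x x c y $  — expand S → λ
step 3: stack=$ R P x  input=x x c y $  — match x
step 4: stack=$ R P  input=x c y $  — expand P → λ
step 5: stack=$ R  input=x c y $  — expand R → S x P R
step 6: stack=$ R P x S  input=x c y $  — expand S → λ
step 7: stack=$ R P x  input=x c y $  — match x
step 8: stack=$ R P  input=c y $  — expand P → S c
step 9: stack=$ R c S  input=c y $  — expand S → λ
step 10: stack=$ R c  input=c y $  — match c
step 11: stack=$ R  input=y $  — expand R → y
step 12: stack=$ y  input=y $  — match y
Accept reached after 12 steps.

12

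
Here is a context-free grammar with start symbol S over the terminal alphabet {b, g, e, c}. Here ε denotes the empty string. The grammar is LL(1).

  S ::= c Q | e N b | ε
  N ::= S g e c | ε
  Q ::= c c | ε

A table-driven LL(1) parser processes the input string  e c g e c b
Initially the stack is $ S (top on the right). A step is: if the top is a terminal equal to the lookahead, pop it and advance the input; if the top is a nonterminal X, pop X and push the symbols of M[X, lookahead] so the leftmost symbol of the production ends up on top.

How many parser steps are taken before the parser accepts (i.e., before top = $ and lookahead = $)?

step 1: stack=$ S  input=e c g e c b $  — expand S ::= e N b
step 2: stack=$ b N e  input=e c g e c b $  — match e
step 3: stack=$ b N  input=c g e c b $  — expand N ::= S g e c
step 4: stack=$ b c e g S  input=c g e c b $  — expand S ::= c Q
step 5: stack=$ b c e g Q c  input=c g e c b $  — match c
step 6: stack=$ b c e g Q  input=g e c b $  — expand Q ::= ε
step 7: stack=$ b c e g  input=g e c b $  — match g
step 8: stack=$ b c e  input=e c b $  — match e
step 9: stack=$ b c  input=c b $  — match c
step 10: stack=$ b  input=b $  — match b
Accept reached after 10 steps.

10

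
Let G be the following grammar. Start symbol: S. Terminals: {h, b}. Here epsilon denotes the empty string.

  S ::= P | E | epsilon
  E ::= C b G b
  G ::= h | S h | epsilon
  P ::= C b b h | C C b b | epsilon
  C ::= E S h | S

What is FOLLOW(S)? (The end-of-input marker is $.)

FIRST(S) = {epsilon, b}  (via P, E)
FIRST(G) = {epsilon, b, h}  (via S h)
FIRST(E) = {b}  (via C b G b)
FIRST(C) = {epsilon, b}  (via E S h, S)
FIRST(P) = {epsilon, b}  (via C b b h, C C b b)
FOLLOW(S) includes $ since S is the start symbol.
FOLLOW(G): in E::=C b G b, G is followed by b with FIRST {b}. Thus FOLLOW(G) = {b}.
FOLLOW(C): in E::=C b G b, C is followed by b G b with FIRST {b}; in P::=C b b h, C is followed by b b h with FIRST {b}; in P::=C C b b (occurrence 1), C is followed by C b b with FIRST {b}; in P::=C C b b (occurrence 2), C is followed by b b with FIRST {b}. Thus FOLLOW(C) = {b}.
FOLLOW(S): in G::=S h, S is followed by h with FIRST {h}; in C::=E S h, S is followed by h with FIRST {h}; in C::=S, the suffix after S is empty, so FOLLOW(S) ⊇ FOLLOW(C) = {b}. Thus FOLLOW(S) = {$, b, h}.
FOLLOW(E): in S::=E, the suffix after E is empty, so FOLLOW(E) ⊇ FOLLOW(S) = {$, b, h}; in C::=E S h, E is followed by S h with FIRST {b, h}. Thus FOLLOW(E) = {$, b, h}.
FOLLOW(P): in S::=P, the suffix after P is empty, so FOLLOW(P) ⊇ FOLLOW(S) = {$, b, h}. Thus FOLLOW(P) = {$, b, h}.

{$, b, h}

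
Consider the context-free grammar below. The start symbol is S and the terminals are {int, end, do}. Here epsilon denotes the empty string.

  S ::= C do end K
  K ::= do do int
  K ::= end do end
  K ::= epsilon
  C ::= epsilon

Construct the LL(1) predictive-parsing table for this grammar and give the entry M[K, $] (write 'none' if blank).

K ::= epsilon

FIRST(K) = {epsilon, do, end}
FIRST(C) = {epsilon}
FIRST(S) = {do}  (via C do end K)
FOLLOW(S) includes $ since S is the start symbol.
FOLLOW(S): S appears on no right-hand side. Thus FOLLOW(S) = {$}.
FOLLOW(K): in S::=C do end K, the suffix after K is empty, so FOLLOW(K) ⊇ FOLLOW(S) = {$}. Thus FOLLOW(K) = {$}.
For K ::= do do int: FIRST(do do int) = {do}, so it goes in M[K, t] for t ∈ {do}.
For K ::= end do end: FIRST(end do end) = {end}, so it goes in M[K, t] for t ∈ {end}.
For K ::= epsilon: FIRST(epsilon) = {epsilon}, so it goes in M[K, t] for t ∈ {}; since epsilon ∈ FIRST, also for every t ∈ FOLLOW(K) = {$}.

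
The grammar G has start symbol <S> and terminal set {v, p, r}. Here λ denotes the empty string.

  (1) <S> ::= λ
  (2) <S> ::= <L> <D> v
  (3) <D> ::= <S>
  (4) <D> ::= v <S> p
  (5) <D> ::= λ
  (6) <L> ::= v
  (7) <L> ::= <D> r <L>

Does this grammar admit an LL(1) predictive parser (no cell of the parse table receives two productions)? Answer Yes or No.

No

FIRST(<S>) = {λ, r, v}
FIRST(<D>) = {λ, r, v}
FIRST(<L>) = {r, v}
FOLLOW(<S>) = {$, p, r, v}
FOLLOW(<D>) = {r, v}
FOLLOW(<L>) = {r, v}
Cell M[<D>, r] receives both <D> ::= <S> and <D> ::= λ — the grammar is not LL(1).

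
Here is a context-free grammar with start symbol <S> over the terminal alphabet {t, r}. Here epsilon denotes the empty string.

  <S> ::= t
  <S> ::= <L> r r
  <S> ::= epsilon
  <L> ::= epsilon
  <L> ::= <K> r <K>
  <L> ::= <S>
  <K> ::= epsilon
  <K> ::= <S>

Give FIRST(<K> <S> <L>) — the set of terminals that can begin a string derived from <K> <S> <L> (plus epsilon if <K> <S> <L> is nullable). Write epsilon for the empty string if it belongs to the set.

FIRST(<S>) = {epsilon, r, t}  (via <L> r r)
FIRST(<K>) = {epsilon, r, t}  (via <S>)
FIRST(<L>) = {epsilon, r, t}  (via <K> r <K>, <S>)
FIRST(<K> <S> <L>): take FIRST of each symbol in turn, carrying on past any symbol whose FIRST contains epsilon; result {epsilon, r, t}.

{epsilon, r, t}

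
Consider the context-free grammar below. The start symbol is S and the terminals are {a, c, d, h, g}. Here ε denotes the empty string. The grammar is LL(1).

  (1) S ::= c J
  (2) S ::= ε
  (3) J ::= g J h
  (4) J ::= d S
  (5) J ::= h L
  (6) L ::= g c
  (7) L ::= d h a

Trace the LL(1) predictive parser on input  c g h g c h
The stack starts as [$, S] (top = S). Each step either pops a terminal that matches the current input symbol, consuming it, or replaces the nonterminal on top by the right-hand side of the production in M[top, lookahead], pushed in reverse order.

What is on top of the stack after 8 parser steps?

c

     Stack    Input          Action
  1  $ S      c g h g c h $  expand S ::= c J
  2  $ J c    c g h g c h $  match c
  3  $ J      g h g c h $    expand J ::= g J h
  4  $ h J g  g h g c h $    match g
  5  $ h J    h g c h $      expand J ::= h L
  6  $ h L h  h g c h $      match h
  7  $ h L    g c h $        expand L ::= g c
  8  $ h c g  g c h $        match g
Stack after step 8: $ h c (top = c).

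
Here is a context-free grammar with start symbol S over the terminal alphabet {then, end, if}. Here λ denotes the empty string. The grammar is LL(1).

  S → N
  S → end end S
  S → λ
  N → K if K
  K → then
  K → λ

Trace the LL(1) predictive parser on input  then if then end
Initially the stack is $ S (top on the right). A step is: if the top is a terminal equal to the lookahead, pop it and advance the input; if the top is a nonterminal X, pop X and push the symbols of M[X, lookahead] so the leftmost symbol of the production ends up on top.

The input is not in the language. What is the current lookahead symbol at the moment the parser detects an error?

     Stack        Input               Action
  1  $ S          then if then end $  expand S → N
  2  $ N          then if then end $  expand N → K if K
  3  $ K if K     then if then end $  expand K → then
  4  $ K if then  then if then end $  match then
  5  $ K if       if then end $       match if
  6  $ K          then end $          expand K → then
  7  $ then       then end $          match then
  8  $            end $               error: stack empty but input remains

end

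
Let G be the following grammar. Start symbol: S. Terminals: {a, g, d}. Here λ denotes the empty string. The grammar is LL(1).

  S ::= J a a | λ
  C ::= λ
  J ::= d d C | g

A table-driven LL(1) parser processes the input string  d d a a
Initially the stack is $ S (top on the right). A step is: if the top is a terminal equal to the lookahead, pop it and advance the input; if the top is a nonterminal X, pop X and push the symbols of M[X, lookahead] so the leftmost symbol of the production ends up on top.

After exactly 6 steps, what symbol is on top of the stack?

     Stack        Input      Action
  1  $ S          d d a a $  expand S ::= J a a
  2  $ a a J      d d a a $  expand J ::= d d C
  3  $ a a C d d  d d a a $  match d
  4  $ a a C d    d a a $    match d
  5  $ a a C      a a $      expand C ::= λ
  6  $ a a        a a $      match a
Stack after step 6: $ a (top = a).

a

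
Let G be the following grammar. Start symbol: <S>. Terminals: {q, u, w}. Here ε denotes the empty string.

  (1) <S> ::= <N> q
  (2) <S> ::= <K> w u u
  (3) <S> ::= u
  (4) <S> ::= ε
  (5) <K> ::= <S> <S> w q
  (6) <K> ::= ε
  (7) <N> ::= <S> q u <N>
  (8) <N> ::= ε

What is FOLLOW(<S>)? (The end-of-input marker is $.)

FIRST(<S>) = {ε, q, u, w}  (via <N> q, <K> w u u)
FIRST(<K>) = {ε, q, u, w}  (via <S> <S> w q)
FIRST(<N>) = {ε, q, u, w}  (via <S> q u <N>)
FOLLOW(<S>) includes $ since <S> is the start symbol.
FOLLOW(<S>): in <K>::=<S> <S> w q (occurrence 1), <S> is followed by <S> w q with FIRST {q, u, w}; in <K>::=<S> <S> w q (occurrence 2), <S> is followed by w q with FIRST {w}; in <N>::=<S> q u <N>, <S> is followed by q u <N> with FIRST {q}. Thus FOLLOW(<S>) = {$, q, u, w}.
FOLLOW(<K>): in <S>::=<K> w u u, <K> is followed by w u u with FIRST {w}. Thus FOLLOW(<K>) = {w}.
FOLLOW(<N>): in <S>::=<N> q, <N> is followed by q with FIRST {q}; in <N>::=<S> q u <N>, the suffix after <N> is empty (adds nothing new). Thus FOLLOW(<N>) = {q}.

{$, q, u, w}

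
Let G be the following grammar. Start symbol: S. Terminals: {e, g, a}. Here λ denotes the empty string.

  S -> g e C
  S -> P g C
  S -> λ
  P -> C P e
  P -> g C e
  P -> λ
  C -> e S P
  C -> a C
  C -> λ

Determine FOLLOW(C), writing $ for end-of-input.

FIRST(C) = {λ, a, e}
FIRST(P) = {λ, a, e, g}  (via C P e)
FIRST(S) = {λ, a, e, g}  (via P g C)
FOLLOW(S) includes $ since S is the start symbol.
FOLLOW(S): in C->e S P, S is followed by P with FIRST {λ, a, e, g}; in C->e S P, the suffix after S is nullable, so FOLLOW(S) ⊇ FOLLOW(C) = {$, a, e, g}. Thus FOLLOW(S) = {$, a, e, g}.
FOLLOW(C): in S->g e C, the suffix after C is empty, so FOLLOW(C) ⊇ FOLLOW(S) = {$, a, e, g}; in S->P g C, the suffix after C is empty, so FOLLOW(C) ⊇ FOLLOW(S) = {$, a, e, g}; in P->C P e, C is followed by P e with FIRST {a, e, g}; in P->g C e, C is followed by e with FIRST {e}; in C->a C, the suffix after C is empty (adds nothing new). Thus FOLLOW(C) = {$, a, e, g}.
FOLLOW(P): in S->P g C, P is followed by g C with FIRST {g}; in P->C P e, P is followed by e with FIRST {e}; in C->e S P, the suffix after P is empty, so FOLLOW(P) ⊇ FOLLOW(C) = {$, a, e, g}. Thus FOLLOW(P) = {$, a, e, g}.

{$, a, e, g}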